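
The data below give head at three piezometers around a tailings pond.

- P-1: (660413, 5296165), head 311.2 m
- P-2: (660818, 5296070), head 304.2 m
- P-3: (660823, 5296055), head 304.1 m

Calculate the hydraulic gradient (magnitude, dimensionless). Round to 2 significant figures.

Three-point gradient (reference P-1): Δ to P-2 = (405, -95, -7.0), Δ to P-3 = (410, -110, -7.1).
∂h/∂x = -0.01705, ∂h/∂y = +0.0009821 (det = -5600).
|∇h| = √(-0.01705² + 0.0009821²) = 0.01708

0.017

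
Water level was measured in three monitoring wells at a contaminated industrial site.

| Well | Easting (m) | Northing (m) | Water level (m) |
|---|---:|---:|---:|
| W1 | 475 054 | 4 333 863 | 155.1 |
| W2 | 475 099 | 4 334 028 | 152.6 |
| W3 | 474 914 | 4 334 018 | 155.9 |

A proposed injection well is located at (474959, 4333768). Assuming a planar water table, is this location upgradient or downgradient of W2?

upgradient

Three-point gradient (reference W1): Δ to W2 = (45, 165, -2.5), Δ to W3 = (-140, 155, +0.8).
∂h/∂x = -0.01727, ∂h/∂y = -0.01044 (det = 30075).
Head at (474959, 4333768) = 155.1 + (-0.01727)·(-95) + (-0.01044)·(-95) = 157.73 m.
That is higher than the 152.6 m at W2, so the point is upgradient.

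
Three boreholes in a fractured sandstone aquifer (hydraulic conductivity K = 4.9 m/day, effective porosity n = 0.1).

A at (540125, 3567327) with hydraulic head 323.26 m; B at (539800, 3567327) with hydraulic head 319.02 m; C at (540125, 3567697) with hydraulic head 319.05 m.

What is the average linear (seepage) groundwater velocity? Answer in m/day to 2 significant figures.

∂h/∂x = (319.02 − 323.26) / (539800 − 540125) = +0.01305
∂h/∂y = (319.05 − 323.26) / (3567697 − 3567327) = -0.01138
|∇h| = √(0.01305² + -0.01138²) = 0.01731
Seepage velocity v = K·i/n = 4.9 × 0.01731 / 0.1 = 0.8482 m/day.

0.85 m/day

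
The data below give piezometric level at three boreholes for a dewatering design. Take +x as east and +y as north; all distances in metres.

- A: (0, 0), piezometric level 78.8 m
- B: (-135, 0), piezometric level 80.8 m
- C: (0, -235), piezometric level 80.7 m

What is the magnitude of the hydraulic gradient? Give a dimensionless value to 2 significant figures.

∂h/∂x = (80.8 − 78.8) / (-135 − 0) = -0.01481
∂h/∂y = (80.7 − 78.8) / (-235 − 0) = -0.008085
|∇h| = √(-0.01481² + -0.008085²) = 0.01687

0.017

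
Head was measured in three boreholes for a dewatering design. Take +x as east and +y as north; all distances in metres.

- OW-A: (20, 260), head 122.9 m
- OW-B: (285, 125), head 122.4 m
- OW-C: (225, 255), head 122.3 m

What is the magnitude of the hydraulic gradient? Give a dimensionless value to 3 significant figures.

Taking OW-A as reference: OW-B−OW-A = (265, -135, -0.5); OW-C−OW-A = (205, -5, -0.6).
Solve a·Δx + b·Δy = Δh: det = 265·(-5) − 205·(-135) = 26350.
∂h/∂x = [(-0.5)·(-5) − (-0.6)·(-135)] / 26350 = -0.002979
∂h/∂y = [265·(-0.6) − 205·(-0.5)] / 26350 = -0.002144
|∇h| = √(-0.002979² + -0.002144²) = 0.00367

0.00367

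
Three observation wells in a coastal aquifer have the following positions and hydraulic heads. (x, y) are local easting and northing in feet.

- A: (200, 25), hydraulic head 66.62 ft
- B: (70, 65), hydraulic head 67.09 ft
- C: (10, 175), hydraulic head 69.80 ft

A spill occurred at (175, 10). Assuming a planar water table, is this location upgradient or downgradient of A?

Taking A as reference: B−A = (-130, 40, +0.47); C−A = (-190, 150, +3.18).
Determinant of the coordinate differences = (-130)·150 − (-190)·40 = -11900.
∂h/∂x = [(+0.47)·150 − (+3.18)·40] / -11900 = +0.004765
∂h/∂y = [(-130)·(+3.18) − (-190)·(+0.47)] / -11900 = +0.02724
Head at (175, 10) = 66.62 + (+0.004765)·(-25) + (+0.02724)·(-15) = 66.09 ft.
That is lower than the 66.62 ft at A, so the point is downgradient.

downgradient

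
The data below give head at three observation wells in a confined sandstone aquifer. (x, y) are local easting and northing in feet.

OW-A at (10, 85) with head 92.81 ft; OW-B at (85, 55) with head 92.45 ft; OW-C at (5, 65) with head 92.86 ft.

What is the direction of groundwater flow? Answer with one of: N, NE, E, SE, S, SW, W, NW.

E

Taking OW-A as reference: OW-B−OW-A = (75, -30, -0.36); OW-C−OW-A = (-5, -20, +0.05).
Solve a·Δx + b·Δy = Δh: det = 75·(-20) − (-5)·(-30) = -1650.
∂h/∂x = [(-0.36)·(-20) − (+0.05)·(-30)] / -1650 = -0.005273
∂h/∂y = [75·(+0.05) − (-5)·(-0.36)] / -1650 = -0.001182
Flow = −∇h = (+0.005273 east, +0.001182 north), which points east.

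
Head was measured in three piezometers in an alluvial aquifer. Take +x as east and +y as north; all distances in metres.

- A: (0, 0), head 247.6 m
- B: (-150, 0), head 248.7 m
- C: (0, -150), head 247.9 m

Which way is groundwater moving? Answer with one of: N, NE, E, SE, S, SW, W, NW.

∂h/∂x = (248.7 − 247.6) / (-150 − 0) = -0.007333
∂h/∂y = (247.9 − 247.6) / (-150 − 0) = -0.002000
Flow = −∇h = (+0.007333 east, +0.002000 north), which points east.

E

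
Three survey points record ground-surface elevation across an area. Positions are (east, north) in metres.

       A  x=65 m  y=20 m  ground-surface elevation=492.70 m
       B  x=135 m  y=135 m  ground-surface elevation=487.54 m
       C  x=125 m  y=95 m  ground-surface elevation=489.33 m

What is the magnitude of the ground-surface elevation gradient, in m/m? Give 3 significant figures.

With z = a·x + b·y + c and A as origin, the differences give:
  70·a + 115·b = -5.16
  60·a + 75·b = -3.37
Eliminate b (×75 and ×115, subtract): -1650·a = 0.550 → a = ∂z/∂x = -0.0003333
Back-substitute: b = ∂z/∂y = -0.04467.
|∇f| = √(-0.0003333² + -0.04467²) = 0.04467 m/m

0.0447 m/m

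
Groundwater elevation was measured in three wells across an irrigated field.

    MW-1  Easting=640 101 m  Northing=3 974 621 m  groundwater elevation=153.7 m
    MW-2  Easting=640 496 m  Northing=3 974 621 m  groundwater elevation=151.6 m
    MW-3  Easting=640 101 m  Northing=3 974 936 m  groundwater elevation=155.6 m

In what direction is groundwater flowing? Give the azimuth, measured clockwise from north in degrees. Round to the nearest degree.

∂h/∂x = (151.6 − 153.7) / (640496 − 640101) = -0.005316
∂h/∂y = (155.6 − 153.7) / (3974936 − 3974621) = +0.006032
Flow direction (−∇h) has components (+0.005316 E, -0.006032 N).
Azimuth = atan2(E, N) = atan2(+0.005316, -0.006032) = 138.6° ≈ 139°.

139°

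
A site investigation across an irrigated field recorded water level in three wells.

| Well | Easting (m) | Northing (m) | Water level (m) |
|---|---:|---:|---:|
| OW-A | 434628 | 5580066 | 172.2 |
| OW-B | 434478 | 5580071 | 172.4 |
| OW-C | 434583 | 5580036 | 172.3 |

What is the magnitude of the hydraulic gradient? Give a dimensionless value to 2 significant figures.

0.0019

Taking OW-A as reference: OW-B−OW-A = (-150, 5, +0.2); OW-C−OW-A = (-45, -30, +0.1).
Determinant of the coordinate differences = (-150)·(-30) − (-45)·5 = 4725.
∂h/∂x = [(+0.2)·(-30) − (+0.1)·5] / 4725 = -0.001376
∂h/∂y = [(-150)·(+0.1) − (-45)·(+0.2)] / 4725 = -0.001270
|∇h| = √(-0.001376² + -0.001270²) = 0.001873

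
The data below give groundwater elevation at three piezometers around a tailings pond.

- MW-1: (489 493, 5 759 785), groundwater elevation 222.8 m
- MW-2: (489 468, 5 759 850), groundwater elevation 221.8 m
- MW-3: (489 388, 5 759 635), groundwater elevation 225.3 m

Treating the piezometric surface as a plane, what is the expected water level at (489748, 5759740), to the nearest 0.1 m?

Three-point gradient (reference MW-1): Δ to MW-2 = (-25, 65, -1.0), Δ to MW-3 = (-105, -150, +2.5).
∂h/∂x = -0.001182, ∂h/∂y = -0.01584 (det = 10575).
h(489748, 5759740) = 222.8 + (-0.001182)·(255) + (-0.01584)·(-45) = 222.8 -0.301 +0.713 = 223.211 m.

223.2 m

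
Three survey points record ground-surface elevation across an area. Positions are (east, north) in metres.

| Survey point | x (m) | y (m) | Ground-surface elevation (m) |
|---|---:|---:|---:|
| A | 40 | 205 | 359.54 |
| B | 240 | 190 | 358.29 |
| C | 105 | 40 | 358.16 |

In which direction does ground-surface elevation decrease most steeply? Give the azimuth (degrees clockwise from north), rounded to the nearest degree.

Differences from A: to B (Δx, Δy, Δh) = (200, -15, -1.25); to C = (65, -165, -1.38).
Solve a·Δx + b·Δy = Δz: det = 200·(-165) − 65·(-15) = -32025.
∂z/∂x = [(-1.25)·(-165) − (-1.38)·(-15)] / -32025 = -0.005794
∂z/∂y = [200·(-1.38) − 65·(-1.25)] / -32025 = +0.006081
Steepest decrease is along −∇f: components (+0.005794 E, -0.006081 N).
Azimuth = atan2(+0.005794, -0.006081) = 136.4° ≈ 136°.

136°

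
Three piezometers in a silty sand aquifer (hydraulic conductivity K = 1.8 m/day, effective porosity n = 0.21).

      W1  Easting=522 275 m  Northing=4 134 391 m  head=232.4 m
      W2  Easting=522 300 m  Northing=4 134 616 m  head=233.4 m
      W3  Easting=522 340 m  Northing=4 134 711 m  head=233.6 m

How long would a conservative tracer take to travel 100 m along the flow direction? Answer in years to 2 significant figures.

With h = a·x + b·y + c and W1 as origin, the differences give:
  25·a + 225·b = +1.0
  65·a + 320·b = +1.2
Eliminate b (×320 and ×225, subtract): -6625·a = 50.00 → a = ∂h/∂x = -0.007547
Back-substitute: b = ∂h/∂y = +0.005283.
|∇h| = √(-0.007547² + 0.005283²) = 0.009212
Seepage velocity v = K·i/n = 1.8 × 0.009212 / 0.21 = 0.07896 m/day.
t = 100 / 0.07896 = 1266 days = 3.47 years.

3.5 years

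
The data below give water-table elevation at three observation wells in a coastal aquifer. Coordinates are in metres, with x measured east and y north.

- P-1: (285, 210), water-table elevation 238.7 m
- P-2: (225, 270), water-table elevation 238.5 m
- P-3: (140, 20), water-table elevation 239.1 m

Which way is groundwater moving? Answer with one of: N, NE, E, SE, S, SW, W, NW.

N

Differences from P-1: to P-2 (Δx, Δy, Δh) = (-60, 60, -0.2); to P-3 = (-145, -190, +0.4).
Determinant of the coordinate differences = (-60)·(-190) − (-145)·60 = 20100.
∂h/∂x = [(-0.2)·(-190) − (+0.4)·60] / 20100 = +0.0006965
∂h/∂y = [(-60)·(+0.4) − (-145)·(-0.2)] / 20100 = -0.002637
Flow = −∇h = (-0.0006965 east, +0.002637 north), which points north.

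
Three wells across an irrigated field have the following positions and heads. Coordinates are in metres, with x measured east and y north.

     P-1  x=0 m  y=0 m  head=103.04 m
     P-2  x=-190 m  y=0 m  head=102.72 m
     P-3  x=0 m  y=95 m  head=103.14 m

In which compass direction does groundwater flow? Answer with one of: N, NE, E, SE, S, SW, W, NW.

∂h/∂x = (102.72 − 103.04) / (-190 − 0) = +0.001684
∂h/∂y = (103.14 − 103.04) / (95 − 0) = +0.001053
Flow = −∇h = (-0.001684 east, -0.001053 north), which points southwest.

SW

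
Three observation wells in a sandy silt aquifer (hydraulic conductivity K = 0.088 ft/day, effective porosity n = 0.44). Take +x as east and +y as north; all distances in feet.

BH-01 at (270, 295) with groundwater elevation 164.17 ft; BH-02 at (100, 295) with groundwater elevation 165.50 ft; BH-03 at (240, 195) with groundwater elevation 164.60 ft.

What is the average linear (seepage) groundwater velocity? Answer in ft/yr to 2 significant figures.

Three-point gradient (reference BH-01): Δ to BH-02 = (-170, 0, +1.33), Δ to BH-03 = (-30, -100, +0.43).
∂h/∂x = -0.007824, ∂h/∂y = -0.001953 (det = 17000).
|∇h| = √(-0.007824² + -0.001953²) = 0.008064
Seepage velocity v = K·i/n = 0.088 × 0.008064 / 0.44 = 0.001613 ft/day = 0.5891 ft/yr.

0.59 ft/yr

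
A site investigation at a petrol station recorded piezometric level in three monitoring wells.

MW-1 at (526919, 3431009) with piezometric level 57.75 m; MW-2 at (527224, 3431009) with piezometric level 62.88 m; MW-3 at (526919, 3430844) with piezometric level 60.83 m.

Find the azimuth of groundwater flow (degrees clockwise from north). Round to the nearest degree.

318°

∂h/∂x = (62.88 − 57.75) / (527224 − 526919) = +0.01682
∂h/∂y = (60.83 − 57.75) / (3430844 − 3431009) = -0.01867
Flow direction (−∇h) has components (-0.01682 E, +0.01867 N).
Azimuth = atan2(E, N) = atan2(-0.01682, +0.01867) = 318.0° ≈ 318°.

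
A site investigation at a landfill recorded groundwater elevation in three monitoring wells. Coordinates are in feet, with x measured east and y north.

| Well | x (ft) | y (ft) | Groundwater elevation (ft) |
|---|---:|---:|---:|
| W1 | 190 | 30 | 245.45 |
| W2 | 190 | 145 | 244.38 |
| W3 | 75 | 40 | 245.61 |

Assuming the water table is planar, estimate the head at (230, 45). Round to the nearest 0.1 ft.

Taking W1 as reference: W2−W1 = (0, 115, -1.07); W3−W1 = (-115, 10, +0.16).
Solve a·Δx + b·Δy = Δh: det = 0·10 − (-115)·115 = 13225.
∂h/∂x = [(-1.07)·10 − (+0.16)·115] / 13225 = -0.002200
∂h/∂y = [0·(+0.16) − (-115)·(-1.07)] / 13225 = -0.009304
h(230, 45) = 245.45 + (-0.002200)·(40) + (-0.009304)·(15) = 245.45 -0.088 -0.140 = 245.222 ft.

245.2 ft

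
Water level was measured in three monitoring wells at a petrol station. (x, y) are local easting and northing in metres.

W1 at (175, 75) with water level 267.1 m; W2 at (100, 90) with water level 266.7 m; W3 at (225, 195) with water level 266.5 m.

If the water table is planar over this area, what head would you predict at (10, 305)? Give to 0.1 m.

264.9 m

Three-point gradient (reference W1): Δ to W2 = (-75, 15, -0.4), Δ to W3 = (50, 120, -0.6).
∂h/∂x = +0.004000, ∂h/∂y = -0.006667 (det = -9750).
h(10, 305) = 267.1 + (+0.004000)·(-165) + (-0.006667)·(230) = 267.1 -0.660 -1.533 = 264.907 m.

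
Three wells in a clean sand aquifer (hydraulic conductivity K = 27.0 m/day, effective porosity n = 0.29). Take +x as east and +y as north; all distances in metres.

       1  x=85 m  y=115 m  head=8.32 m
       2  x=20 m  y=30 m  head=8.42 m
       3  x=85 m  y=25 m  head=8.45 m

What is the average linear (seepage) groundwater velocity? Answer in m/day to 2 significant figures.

0.14 m/day

Taking 1 as reference: 2−1 = (-65, -85, +0.10); 3−1 = (0, -90, +0.13).
Determinant of the coordinate differences = (-65)·(-90) − 0·(-85) = 5850.
∂h/∂x = [(+0.10)·(-90) − (+0.13)·(-85)] / 5850 = +0.0003504
∂h/∂y = [(-65)·(+0.13) − 0·(+0.10)] / 5850 = -0.001444
|∇h| = √(0.0003504² + -0.001444²) = 0.001486
Seepage velocity v = K·i/n = 27.0 × 0.001486 / 0.29 = 0.1384 m/day.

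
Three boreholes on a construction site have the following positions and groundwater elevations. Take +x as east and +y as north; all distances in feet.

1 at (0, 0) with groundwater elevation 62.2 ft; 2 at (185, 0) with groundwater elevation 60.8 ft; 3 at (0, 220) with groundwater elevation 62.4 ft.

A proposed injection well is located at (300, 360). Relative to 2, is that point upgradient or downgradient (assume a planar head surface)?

downgradient

∂h/∂x = (60.8 − 62.2) / (185 − 0) = -0.007568
∂h/∂y = (62.4 − 62.2) / (220 − 0) = +0.0009091
Head at (300, 360) = 62.2 + (-0.007568)·(300) + (+0.0009091)·(360) = 60.26 ft.
That is lower than the 60.8 ft at 2, so the point is downgradient.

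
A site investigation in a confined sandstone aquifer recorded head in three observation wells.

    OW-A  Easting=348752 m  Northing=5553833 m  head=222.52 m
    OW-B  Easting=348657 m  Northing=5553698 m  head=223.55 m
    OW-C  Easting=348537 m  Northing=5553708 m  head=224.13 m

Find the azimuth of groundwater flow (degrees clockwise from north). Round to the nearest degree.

Taking OW-A as reference: OW-B−OW-A = (-95, -135, +1.03); OW-C−OW-A = (-215, -125, +1.61).
Determinant of the coordinate differences = (-95)·(-125) − (-215)·(-135) = -17150.
∂h/∂x = [(+1.03)·(-125) − (+1.61)·(-135)] / -17150 = -0.005166
∂h/∂y = [(-95)·(+1.61) − (-215)·(+1.03)] / -17150 = -0.003994
Flow direction (−∇h) has components (+0.005166 E, +0.003994 N).
Azimuth = atan2(E, N) = atan2(+0.005166, +0.003994) = 52.3° ≈ 052°.

052°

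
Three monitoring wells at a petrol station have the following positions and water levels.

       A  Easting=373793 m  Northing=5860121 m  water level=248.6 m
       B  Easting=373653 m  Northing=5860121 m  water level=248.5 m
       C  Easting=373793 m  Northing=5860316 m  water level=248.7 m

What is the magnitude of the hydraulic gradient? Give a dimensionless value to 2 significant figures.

0.00088

∂h/∂x = (248.5 − 248.6) / (373653 − 373793) = +0.0007143
∂h/∂y = (248.7 − 248.6) / (5860316 − 5860121) = +0.0005128
|∇h| = √(0.0007143² + 0.0005128²) = 0.0008793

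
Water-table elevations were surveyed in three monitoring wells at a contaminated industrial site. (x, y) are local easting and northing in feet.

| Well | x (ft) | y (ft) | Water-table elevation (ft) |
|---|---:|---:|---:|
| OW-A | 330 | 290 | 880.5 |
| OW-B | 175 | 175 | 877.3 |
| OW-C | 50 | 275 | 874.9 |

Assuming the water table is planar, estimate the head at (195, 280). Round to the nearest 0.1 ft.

Three-point gradient (reference OW-A): Δ to OW-B = (-155, -115, -3.2), Δ to OW-C = (-280, -15, -5.6).
∂h/∂x = +0.01995, ∂h/∂y = +0.0009372 (det = -29875).
h(195, 280) = 880.5 + (+0.01995)·(-135) + (+0.0009372)·(-10) = 880.5 -2.693 -0.009 = 877.797 ft.

877.8 ft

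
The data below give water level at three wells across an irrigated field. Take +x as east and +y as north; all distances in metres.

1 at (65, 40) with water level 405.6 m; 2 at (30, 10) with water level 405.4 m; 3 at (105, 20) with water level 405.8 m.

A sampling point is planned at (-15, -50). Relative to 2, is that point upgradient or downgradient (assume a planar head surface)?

downgradient

With h = a·x + b·y + c and 1 as origin, the differences give:
  (-35)·a + (-30)·b = -0.2
  40·a + (-20)·b = +0.2
Eliminate b (×(-20) and ×(-30), subtract): 1900·a = 10.00 → a = ∂h/∂x = +0.005263
Back-substitute: b = ∂h/∂y = +0.0005263.
Head at (-15, -50) = 405.6 + (+0.005263)·(-80) + (+0.0005263)·(-90) = 405.13 m.
That is lower than the 405.4 m at 2, so the point is downgradient.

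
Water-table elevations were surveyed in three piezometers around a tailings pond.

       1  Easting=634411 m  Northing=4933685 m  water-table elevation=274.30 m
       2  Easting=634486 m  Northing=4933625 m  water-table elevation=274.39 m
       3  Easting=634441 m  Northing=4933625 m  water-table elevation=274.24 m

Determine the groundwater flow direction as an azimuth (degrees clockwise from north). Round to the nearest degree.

231°

Taking 1 as reference: 2−1 = (75, -60, +0.09); 3−1 = (30, -60, -0.06).
Determinant of the coordinate differences = 75·(-60) − 30·(-60) = -2700.
∂h/∂x = [(+0.09)·(-60) − (-0.06)·(-60)] / -2700 = +0.003333
∂h/∂y = [75·(-0.06) − 30·(+0.09)] / -2700 = +0.002667
Flow direction (−∇h) has components (-0.003333 E, -0.002667 N).
Azimuth = atan2(E, N) = atan2(-0.003333, -0.002667) = 231.3° ≈ 231°.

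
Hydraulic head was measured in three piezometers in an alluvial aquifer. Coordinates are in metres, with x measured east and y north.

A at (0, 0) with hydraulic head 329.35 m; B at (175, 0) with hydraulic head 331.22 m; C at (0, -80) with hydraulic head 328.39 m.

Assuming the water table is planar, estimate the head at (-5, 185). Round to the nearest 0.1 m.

∂h/∂x = (331.22 − 329.35) / (175 − 0) = +0.01069
∂h/∂y = (328.39 − 329.35) / (-80 − 0) = +0.01200
h(-5, 185) = 329.35 + (+0.01069)·(-5) + (+0.01200)·(185) = 329.35 -0.053 +2.220 = 331.517 m.

331.5 m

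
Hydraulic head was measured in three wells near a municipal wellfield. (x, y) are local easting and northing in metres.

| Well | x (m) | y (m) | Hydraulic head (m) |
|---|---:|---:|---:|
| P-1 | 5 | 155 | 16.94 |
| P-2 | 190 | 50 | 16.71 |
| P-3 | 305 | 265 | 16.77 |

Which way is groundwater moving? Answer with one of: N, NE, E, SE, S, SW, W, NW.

SE

With h = a·x + b·y + c and P-1 as origin, the differences give:
  185·a + (-105)·b = -0.23
  300·a + 110·b = -0.17
Eliminate b (×110 and ×(-105), subtract): 51850·a = -43.150 → a = ∂h/∂x = -0.0008322
Back-substitute: b = ∂h/∂y = +0.0007242.
Flow = −∇h = (+0.0008322 east, -0.0007242 north), which points southeast.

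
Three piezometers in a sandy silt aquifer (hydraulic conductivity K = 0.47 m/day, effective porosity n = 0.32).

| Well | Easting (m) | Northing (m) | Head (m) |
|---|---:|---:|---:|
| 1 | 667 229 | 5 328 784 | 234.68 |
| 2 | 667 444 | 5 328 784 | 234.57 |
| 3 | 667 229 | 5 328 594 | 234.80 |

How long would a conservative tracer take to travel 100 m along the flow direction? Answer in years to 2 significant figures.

∂h/∂x = (234.57 − 234.68) / (667444 − 667229) = -0.0005116
∂h/∂y = (234.80 − 234.68) / (5328594 − 5328784) = -0.0006316
|∇h| = √(-0.0005116² + -0.0006316²) = 0.0008128
Seepage velocity v = K·i/n = 0.47 × 0.0008128 / 0.32 = 0.001194 m/day.
t = 100 / 0.001194 = 8.375e+04 days = 229 years.

230 years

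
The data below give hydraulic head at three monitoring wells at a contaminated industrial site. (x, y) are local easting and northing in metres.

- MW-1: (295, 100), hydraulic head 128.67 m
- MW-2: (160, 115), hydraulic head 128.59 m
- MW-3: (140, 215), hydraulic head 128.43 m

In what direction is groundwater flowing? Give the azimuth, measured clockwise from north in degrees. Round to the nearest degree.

With h = a·x + b·y + c and MW-1 as origin, the differences give:
  (-135)·a + 15·b = -0.08
  (-155)·a + 115·b = -0.24
Eliminate b (×115 and ×15, subtract): -13200·a = -5.600 → a = ∂h/∂x = +0.0004242
Back-substitute: b = ∂h/∂y = -0.001515.
Flow direction (−∇h) has components (-0.0004242 E, +0.001515 N).
Azimuth = atan2(E, N) = atan2(-0.0004242, +0.001515) = 344.4° ≈ 344°.

344°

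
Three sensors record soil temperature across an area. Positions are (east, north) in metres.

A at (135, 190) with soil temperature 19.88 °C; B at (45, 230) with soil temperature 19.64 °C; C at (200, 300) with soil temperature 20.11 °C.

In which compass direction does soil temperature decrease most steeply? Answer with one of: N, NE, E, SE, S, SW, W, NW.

W

Taking A as reference: B−A = (-90, 40, -0.24); C−A = (65, 110, +0.23).
Determinant of the coordinate differences = (-90)·110 − 65·40 = -12500.
∂T/∂x = [(-0.24)·110 − (+0.23)·40] / -12500 = +0.002848
∂T/∂y = [(-90)·(+0.23) − 65·(-0.24)] / -12500 = +0.0004080
Steepest decrease is along −∇f = (-0.002848 E, -0.0004080 N) → west.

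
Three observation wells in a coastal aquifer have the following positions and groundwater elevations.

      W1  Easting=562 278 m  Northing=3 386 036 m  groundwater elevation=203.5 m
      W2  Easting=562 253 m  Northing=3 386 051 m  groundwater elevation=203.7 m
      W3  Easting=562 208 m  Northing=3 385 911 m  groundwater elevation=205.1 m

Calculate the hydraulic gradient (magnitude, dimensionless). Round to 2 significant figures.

Differences from W1: to W2 (Δx, Δy, Δh) = (-25, 15, +0.2); to W3 = (-70, -125, +1.6).
Solve a·Δx + b·Δy = Δh: det = (-25)·(-125) − (-70)·15 = 4175.
∂h/∂x = [(+0.2)·(-125) − (+1.6)·15] / 4175 = -0.01174
∂h/∂y = [(-25)·(+1.6) − (-70)·(+0.2)] / 4175 = -0.006228
|∇h| = √(-0.01174² + -0.006228²) = 0.01329

0.013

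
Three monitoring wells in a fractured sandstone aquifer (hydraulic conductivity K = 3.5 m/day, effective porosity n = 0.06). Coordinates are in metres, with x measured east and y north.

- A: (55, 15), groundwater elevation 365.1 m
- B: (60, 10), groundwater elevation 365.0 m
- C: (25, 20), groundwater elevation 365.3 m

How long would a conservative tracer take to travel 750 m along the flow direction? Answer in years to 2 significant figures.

With h = a·x + b·y + c and A as origin, the differences give:
  5·a + (-5)·b = -0.1
  (-30)·a + 5·b = +0.2
Eliminate b (×5 and ×(-5), subtract): -125·a = 0.50 → a = ∂h/∂x = -0.004000
Back-substitute: b = ∂h/∂y = +0.01600.
|∇h| = √(-0.004000² + 0.01600²) = 0.01649
Seepage velocity v = K·i/n = 3.5 × 0.01649 / 0.06 = 0.9619 m/day.
t = 750 / 0.9619 = 779.7 days = 2.13 years.

2.1 years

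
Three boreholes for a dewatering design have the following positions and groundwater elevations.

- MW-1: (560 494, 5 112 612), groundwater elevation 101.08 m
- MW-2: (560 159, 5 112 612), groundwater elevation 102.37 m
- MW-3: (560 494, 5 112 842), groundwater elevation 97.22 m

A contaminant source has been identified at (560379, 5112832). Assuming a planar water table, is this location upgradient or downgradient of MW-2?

∂h/∂x = (102.37 − 101.08) / (560159 − 560494) = -0.003851
∂h/∂y = (97.22 − 101.08) / (5112842 − 5112612) = -0.01678
Head at (560379, 5112832) = 101.08 + (-0.003851)·(-115) + (-0.01678)·(220) = 97.83 m.
That is lower than the 102.37 m at MW-2, so the point is downgradient.

downgradient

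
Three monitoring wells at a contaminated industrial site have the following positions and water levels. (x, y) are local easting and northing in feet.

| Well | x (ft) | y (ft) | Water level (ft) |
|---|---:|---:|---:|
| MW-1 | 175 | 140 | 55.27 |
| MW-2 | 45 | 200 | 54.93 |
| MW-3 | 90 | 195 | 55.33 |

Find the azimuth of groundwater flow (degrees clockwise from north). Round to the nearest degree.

Three-point gradient (reference MW-1): Δ to MW-2 = (-130, 60, -0.34), Δ to MW-3 = (-85, 55, +0.06).
∂h/∂x = +0.01088, ∂h/∂y = +0.01790 (det = -2050).
Flow direction (−∇h) has components (-0.01088 E, -0.01790 N).
Azimuth = atan2(E, N) = atan2(-0.01088, -0.01790) = 211.3° ≈ 211°.

211°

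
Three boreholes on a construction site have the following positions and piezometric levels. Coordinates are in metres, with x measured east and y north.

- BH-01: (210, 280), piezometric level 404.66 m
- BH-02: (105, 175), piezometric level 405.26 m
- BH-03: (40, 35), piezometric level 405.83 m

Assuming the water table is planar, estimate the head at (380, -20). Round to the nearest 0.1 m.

404.9 m

With h = a·x + b·y + c and BH-01 as origin, the differences give:
  (-105)·a + (-105)·b = +0.60
  (-170)·a + (-245)·b = +1.17
Eliminate b (×(-245) and ×(-105), subtract): 7875·a = -24.150 → a = ∂h/∂x = -0.003067
Back-substitute: b = ∂h/∂y = -0.002648.
h(380, -20) = 404.66 + (-0.003067)·(170) + (-0.002648)·(-300) = 404.66 -0.521 +0.794 = 404.933 m.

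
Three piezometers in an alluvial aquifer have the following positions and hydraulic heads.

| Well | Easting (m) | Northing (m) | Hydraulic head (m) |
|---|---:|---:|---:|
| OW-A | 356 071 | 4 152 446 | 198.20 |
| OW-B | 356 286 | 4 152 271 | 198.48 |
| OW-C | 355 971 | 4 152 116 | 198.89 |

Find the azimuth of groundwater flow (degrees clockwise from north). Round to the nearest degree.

Taking OW-A as reference: OW-B−OW-A = (215, -175, +0.28); OW-C−OW-A = (-100, -330, +0.69).
Determinant of the coordinate differences = 215·(-330) − (-100)·(-175) = -88450.
∂h/∂x = [(+0.28)·(-330) − (+0.69)·(-175)] / -88450 = -0.0003205
∂h/∂y = [215·(+0.69) − (-100)·(+0.28)] / -88450 = -0.001994
Flow direction (−∇h) has components (+0.0003205 E, +0.001994 N).
Azimuth = atan2(E, N) = atan2(+0.0003205, +0.001994) = 9.1° ≈ 009°.

009°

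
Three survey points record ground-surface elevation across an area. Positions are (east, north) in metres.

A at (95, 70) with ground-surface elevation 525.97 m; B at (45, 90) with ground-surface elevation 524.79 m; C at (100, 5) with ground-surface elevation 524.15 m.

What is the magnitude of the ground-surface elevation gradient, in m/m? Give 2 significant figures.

Differences from A: to B (Δx, Δy, Δh) = (-50, 20, -1.18); to C = (5, -65, -1.82).
Determinant of the coordinate differences = (-50)·(-65) − 5·20 = 3150.
∂z/∂x = [(-1.18)·(-65) − (-1.82)·20] / 3150 = +0.03590
∂z/∂y = [(-50)·(-1.82) − 5·(-1.18)] / 3150 = +0.03076
|∇f| = √(0.03590² + 0.03076²) = 0.04728 m/m

0.047 m/m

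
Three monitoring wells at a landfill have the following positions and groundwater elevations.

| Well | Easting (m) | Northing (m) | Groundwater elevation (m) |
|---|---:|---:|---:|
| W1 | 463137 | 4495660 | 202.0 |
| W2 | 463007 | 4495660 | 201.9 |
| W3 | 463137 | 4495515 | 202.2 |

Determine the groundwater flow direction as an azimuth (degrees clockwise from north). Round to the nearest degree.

331°

∂h/∂x = (201.9 − 202.0) / (463007 − 463137) = +0.0007692
∂h/∂y = (202.2 − 202.0) / (4495515 − 4495660) = -0.001379
Flow direction (−∇h) has components (-0.0007692 E, +0.001379 N).
Azimuth = atan2(E, N) = atan2(-0.0007692, +0.001379) = 330.9° ≈ 331°.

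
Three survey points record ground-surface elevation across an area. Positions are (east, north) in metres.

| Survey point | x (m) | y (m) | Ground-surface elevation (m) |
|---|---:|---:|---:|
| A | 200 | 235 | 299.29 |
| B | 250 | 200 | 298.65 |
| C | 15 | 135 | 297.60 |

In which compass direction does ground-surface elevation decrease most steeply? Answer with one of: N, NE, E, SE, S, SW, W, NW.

S

With z = a·x + b·y + c and A as origin, the differences give:
  50·a + (-35)·b = -0.64
  (-185)·a + (-100)·b = -1.69
Eliminate b (×(-100) and ×(-35), subtract): -11475·a = 4.850 → a = ∂z/∂x = -0.0004227
Back-substitute: b = ∂z/∂y = +0.01768.
Steepest decrease is along −∇f = (+0.0004227 E, -0.01768 N) → south.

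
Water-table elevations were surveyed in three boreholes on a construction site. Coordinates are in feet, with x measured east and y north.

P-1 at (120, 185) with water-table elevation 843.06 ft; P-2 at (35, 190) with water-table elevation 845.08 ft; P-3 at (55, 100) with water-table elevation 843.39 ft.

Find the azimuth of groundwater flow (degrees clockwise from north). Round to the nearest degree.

With h = a·x + b·y + c and P-1 as origin, the differences give:
  (-85)·a + 5·b = +2.02
  (-65)·a + (-85)·b = +0.33
Eliminate b (×(-85) and ×5, subtract): 7550·a = -173.350 → a = ∂h/∂x = -0.02296
Back-substitute: b = ∂h/∂y = +0.01368.
Flow direction (−∇h) has components (+0.02296 E, -0.01368 N).
Azimuth = atan2(E, N) = atan2(+0.02296, -0.01368) = 120.8° ≈ 121°.

121°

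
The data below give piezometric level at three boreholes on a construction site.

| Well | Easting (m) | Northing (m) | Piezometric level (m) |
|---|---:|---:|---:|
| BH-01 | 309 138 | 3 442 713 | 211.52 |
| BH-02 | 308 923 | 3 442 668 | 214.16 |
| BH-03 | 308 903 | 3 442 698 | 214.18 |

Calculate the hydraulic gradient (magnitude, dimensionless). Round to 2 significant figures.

0.013

Differences from BH-01: to BH-02 (Δx, Δy, Δh) = (-215, -45, +2.64); to BH-03 = (-235, -15, +2.66).
Determinant of the coordinate differences = (-215)·(-15) − (-235)·(-45) = -7350.
∂h/∂x = [(+2.64)·(-15) − (+2.66)·(-45)] / -7350 = -0.01090
∂h/∂y = [(-215)·(+2.66) − (-235)·(+2.64)] / -7350 = -0.006599
|∇h| = √(-0.01090² + -0.006599²) = 0.01274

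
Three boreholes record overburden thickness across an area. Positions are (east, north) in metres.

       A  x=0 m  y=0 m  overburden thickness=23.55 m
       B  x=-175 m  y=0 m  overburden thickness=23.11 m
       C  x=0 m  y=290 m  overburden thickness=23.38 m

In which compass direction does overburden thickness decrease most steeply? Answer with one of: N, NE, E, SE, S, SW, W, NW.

W

∂d/∂x = (23.11 − 23.55) / (-175 − 0) = +0.002514
∂d/∂y = (23.38 − 23.55) / (290 − 0) = -0.0005862
Steepest decrease is along −∇f = (-0.002514 E, +0.0005862 N) → west.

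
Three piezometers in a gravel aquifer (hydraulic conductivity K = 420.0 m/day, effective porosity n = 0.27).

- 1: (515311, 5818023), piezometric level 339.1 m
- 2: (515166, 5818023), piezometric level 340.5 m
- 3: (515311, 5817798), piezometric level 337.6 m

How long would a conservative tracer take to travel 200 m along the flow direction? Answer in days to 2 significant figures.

11 days

∂h/∂x = (340.5 − 339.1) / (515166 − 515311) = -0.009655
∂h/∂y = (337.6 − 339.1) / (5817798 − 5818023) = +0.006667
|∇h| = √(-0.009655² + 0.006667²) = 0.01173
Seepage velocity v = K·i/n = 420.0 × 0.01173 / 0.27 = 18.25 m/day.
t = 200 / 18.25 = 10.96 days.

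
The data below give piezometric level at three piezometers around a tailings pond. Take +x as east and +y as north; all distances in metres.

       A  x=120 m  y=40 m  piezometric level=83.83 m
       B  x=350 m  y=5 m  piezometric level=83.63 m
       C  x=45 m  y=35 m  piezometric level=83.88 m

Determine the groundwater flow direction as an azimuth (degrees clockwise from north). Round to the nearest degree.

142°

Differences from A: to B (Δx, Δy, Δh) = (230, -35, -0.20); to C = (-75, -5, +0.05).
Solve a·Δx + b·Δy = Δh: det = 230·(-5) − (-75)·(-35) = -3775.
∂h/∂x = [(-0.20)·(-5) − (+0.05)·(-35)] / -3775 = -0.0007285
∂h/∂y = [230·(+0.05) − (-75)·(-0.20)] / -3775 = +0.0009272
Flow direction (−∇h) has components (+0.0007285 E, -0.0009272 N).
Azimuth = atan2(E, N) = atan2(+0.0007285, -0.0009272) = 141.8° ≈ 142°.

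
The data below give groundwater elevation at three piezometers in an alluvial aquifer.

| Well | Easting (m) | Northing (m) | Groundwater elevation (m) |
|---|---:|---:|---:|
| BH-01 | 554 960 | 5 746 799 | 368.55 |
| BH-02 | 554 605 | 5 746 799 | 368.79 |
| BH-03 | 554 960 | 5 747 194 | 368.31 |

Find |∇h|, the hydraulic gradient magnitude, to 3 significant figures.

∂h/∂x = (368.79 − 368.55) / (554605 − 554960) = -0.0006761
∂h/∂y = (368.31 − 368.55) / (5747194 − 5746799) = -0.0006076
|∇h| = √(-0.0006761² + -0.0006076²) = 0.000909

0.000909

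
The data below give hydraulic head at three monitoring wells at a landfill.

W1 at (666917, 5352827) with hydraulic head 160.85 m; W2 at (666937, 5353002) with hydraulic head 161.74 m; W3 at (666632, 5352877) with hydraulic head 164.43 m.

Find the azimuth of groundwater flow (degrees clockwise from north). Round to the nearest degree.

Differences from W1: to W2 (Δx, Δy, Δh) = (20, 175, +0.89); to W3 = (-285, 50, +3.58).
Solve a·Δx + b·Δy = Δh: det = 20·50 − (-285)·175 = 50875.
∂h/∂x = [(+0.89)·50 − (+3.58)·175] / 50875 = -0.01144
∂h/∂y = [20·(+3.58) − (-285)·(+0.89)] / 50875 = +0.006393
Flow direction (−∇h) has components (+0.01144 E, -0.006393 N).
Azimuth = atan2(E, N) = atan2(+0.01144, -0.006393) = 119.2° ≈ 119°.

119°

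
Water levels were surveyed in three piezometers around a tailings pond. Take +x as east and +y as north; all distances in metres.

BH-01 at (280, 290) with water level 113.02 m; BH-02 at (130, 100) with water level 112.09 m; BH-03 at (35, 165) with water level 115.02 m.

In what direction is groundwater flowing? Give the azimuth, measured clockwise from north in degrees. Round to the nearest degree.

137°

With h = a·x + b·y + c and BH-01 as origin, the differences give:
  (-150)·a + (-190)·b = -0.93
  (-245)·a + (-125)·b = +2.00
Eliminate b (×(-125) and ×(-190), subtract): -27800·a = 496.250 → a = ∂h/∂x = -0.01785
Back-substitute: b = ∂h/∂y = +0.01899.
Flow direction (−∇h) has components (+0.01785 E, -0.01899 N).
Azimuth = atan2(E, N) = atan2(+0.01785, -0.01899) = 136.8° ≈ 137°.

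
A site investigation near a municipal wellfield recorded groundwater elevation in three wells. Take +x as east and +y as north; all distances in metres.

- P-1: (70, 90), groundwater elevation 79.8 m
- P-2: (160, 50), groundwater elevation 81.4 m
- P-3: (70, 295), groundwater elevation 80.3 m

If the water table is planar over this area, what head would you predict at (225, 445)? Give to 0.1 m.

Differences from P-1: to P-2 (Δx, Δy, Δh) = (90, -40, +1.6); to P-3 = (0, 205, +0.5).
Determinant of the coordinate differences = 90·205 − 0·(-40) = 18450.
∂h/∂x = [(+1.6)·205 − (+0.5)·(-40)] / 18450 = +0.01886
∂h/∂y = [90·(+0.5) − 0·(+1.6)] / 18450 = +0.002439
h(225, 445) = 79.8 + (+0.01886)·(155) + (+0.002439)·(355) = 79.8 +2.924 +0.866 = 83.589 m.

83.6 m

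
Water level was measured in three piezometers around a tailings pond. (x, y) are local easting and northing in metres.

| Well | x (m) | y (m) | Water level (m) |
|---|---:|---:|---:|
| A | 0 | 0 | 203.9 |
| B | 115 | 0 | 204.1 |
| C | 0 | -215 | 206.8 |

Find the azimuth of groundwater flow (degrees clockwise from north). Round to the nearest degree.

∂h/∂x = (204.1 − 203.9) / (115 − 0) = +0.001739
∂h/∂y = (206.8 − 203.9) / (-215 − 0) = -0.01349
Flow direction (−∇h) has components (-0.001739 E, +0.01349 N).
Azimuth = atan2(E, N) = atan2(-0.001739, +0.01349) = 352.7° ≈ 353°.

353°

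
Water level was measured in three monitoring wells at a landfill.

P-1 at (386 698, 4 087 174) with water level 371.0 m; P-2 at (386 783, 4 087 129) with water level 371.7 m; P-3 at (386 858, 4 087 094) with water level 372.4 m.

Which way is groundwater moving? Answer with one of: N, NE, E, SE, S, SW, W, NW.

With h = a·x + b·y + c and P-1 as origin, the differences give:
  85·a + (-45)·b = +0.7
  160·a + (-80)·b = +1.4
Eliminate b (×(-80) and ×(-45), subtract): 400·a = 7.00 → a = ∂h/∂x = +0.01750
Back-substitute: b = ∂h/∂y = +0.01750.
Flow = −∇h = (-0.01750 east, -0.01750 north), which points southwest.

SW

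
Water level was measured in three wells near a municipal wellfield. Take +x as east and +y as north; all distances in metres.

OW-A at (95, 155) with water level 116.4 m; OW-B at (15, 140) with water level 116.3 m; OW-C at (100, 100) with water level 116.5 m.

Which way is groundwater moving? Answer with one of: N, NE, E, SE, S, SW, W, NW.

Taking OW-A as reference: OW-B−OW-A = (-80, -15, -0.1); OW-C−OW-A = (5, -55, +0.1).
Determinant of the coordinate differences = (-80)·(-55) − 5·(-15) = 4475.
∂h/∂x = [(-0.1)·(-55) − (+0.1)·(-15)] / 4475 = +0.001564
∂h/∂y = [(-80)·(+0.1) − 5·(-0.1)] / 4475 = -0.001676
Flow = −∇h = (-0.001564 east, +0.001676 north), which points northwest.

NW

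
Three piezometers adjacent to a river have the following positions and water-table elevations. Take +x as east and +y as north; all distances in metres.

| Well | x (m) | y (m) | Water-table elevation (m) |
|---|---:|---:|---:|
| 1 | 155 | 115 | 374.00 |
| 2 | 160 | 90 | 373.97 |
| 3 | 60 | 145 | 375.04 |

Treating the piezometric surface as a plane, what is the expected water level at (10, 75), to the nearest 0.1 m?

With h = a·x + b·y + c and 1 as origin, the differences give:
  5·a + (-25)·b = -0.03
  (-95)·a + 30·b = +1.04
Eliminate b (×30 and ×(-25), subtract): -2225·a = 25.100 → a = ∂h/∂x = -0.01128
Back-substitute: b = ∂h/∂y = -0.001056.
h(10, 75) = 374.00 + (-0.01128)·(-145) + (-0.001056)·(-40) = 374.00 +1.636 +0.042 = 375.678 m.

375.7 m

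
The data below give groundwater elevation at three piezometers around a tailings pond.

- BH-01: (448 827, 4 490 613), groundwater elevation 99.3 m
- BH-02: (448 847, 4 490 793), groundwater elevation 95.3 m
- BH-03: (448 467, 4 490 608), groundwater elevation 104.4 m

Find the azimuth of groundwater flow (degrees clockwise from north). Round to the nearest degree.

034°

Differences from BH-01: to BH-02 (Δx, Δy, Δh) = (20, 180, -4.0); to BH-03 = (-360, -5, +5.1).
Determinant of the coordinate differences = 20·(-5) − (-360)·180 = 64700.
∂h/∂x = [(-4.0)·(-5) − (+5.1)·180] / 64700 = -0.01388
∂h/∂y = [20·(+5.1) − (-360)·(-4.0)] / 64700 = -0.02068
Flow direction (−∇h) has components (+0.01388 E, +0.02068 N).
Azimuth = atan2(E, N) = atan2(+0.01388, +0.02068) = 33.9° ≈ 034°.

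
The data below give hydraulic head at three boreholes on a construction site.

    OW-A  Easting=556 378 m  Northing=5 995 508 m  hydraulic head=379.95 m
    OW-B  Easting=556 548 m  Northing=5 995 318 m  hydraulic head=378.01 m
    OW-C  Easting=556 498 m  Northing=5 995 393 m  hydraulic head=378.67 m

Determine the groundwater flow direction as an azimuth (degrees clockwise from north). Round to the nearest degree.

127°

Differences from OW-A: to OW-B (Δx, Δy, Δh) = (170, -190, -1.94); to OW-C = (120, -115, -1.28).
Determinant of the coordinate differences = 170·(-115) − 120·(-190) = 3250.
∂h/∂x = [(-1.94)·(-115) − (-1.28)·(-190)] / 3250 = -0.006185
∂h/∂y = [170·(-1.28) − 120·(-1.94)] / 3250 = +0.004677
Flow direction (−∇h) has components (+0.006185 E, -0.004677 N).
Azimuth = atan2(E, N) = atan2(+0.006185, -0.004677) = 127.1° ≈ 127°.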